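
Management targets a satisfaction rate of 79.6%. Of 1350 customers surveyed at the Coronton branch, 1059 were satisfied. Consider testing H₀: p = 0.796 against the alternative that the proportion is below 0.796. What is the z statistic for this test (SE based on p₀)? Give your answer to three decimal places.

p̂ = 1059/1350 ≈ 0.78444.
Standard error under H₀: √(0.796×0.204/1350) = 0.01097.
z = (0.78444 − 0.796)/0.01097 = -0.01156/0.01097 = -1.054.
p-value = P(Z < -1.054) ≈ 0.1460.

z = -1.054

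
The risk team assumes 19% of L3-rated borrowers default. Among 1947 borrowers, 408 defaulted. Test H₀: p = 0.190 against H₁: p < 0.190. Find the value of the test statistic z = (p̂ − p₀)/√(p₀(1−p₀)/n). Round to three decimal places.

z = 2.199

p̂ = 408/1947 = 0.20955.
Standard error under H₀: √(0.19×0.81/1947) = 0.00889.
z = (0.20955 − 0.19)/0.00889 = 0.01955/0.00889 = 2.199.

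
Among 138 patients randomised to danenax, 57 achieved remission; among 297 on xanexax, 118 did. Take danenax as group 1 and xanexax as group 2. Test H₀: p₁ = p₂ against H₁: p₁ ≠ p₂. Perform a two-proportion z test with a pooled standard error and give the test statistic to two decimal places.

p̂₁ = 57/138 ≈ 0.4130, p̂₂ = 118/297 ≈ 0.3973.
Pooled p̂ = (57+118)/(138+297) = 175/435 = 0.4023.
SE = √(0.240454 × 0.0106134) = 0.0505.
z = (0.4130 − 0.3973)/0.0505 = 0.0157/0.0505 = 0.31.
Two-sided p-value ≈ 2·Φ(−0.312) = 0.7554.

z = 0.31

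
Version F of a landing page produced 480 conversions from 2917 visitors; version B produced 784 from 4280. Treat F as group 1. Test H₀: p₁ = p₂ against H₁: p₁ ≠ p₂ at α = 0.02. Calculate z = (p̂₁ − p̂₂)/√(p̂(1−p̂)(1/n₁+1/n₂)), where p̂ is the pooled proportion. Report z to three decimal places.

z = -2.039

p̂₁ = 480/2917 ≈ 0.164553, p̂₂ = 784/4280 ≈ 0.183178.
Pooled p̂ = (480+784)/(2917+4280) = 1264/7197 = 0.175629.
SE = √(0.144783 × 0.000576463) = 0.009136.
z = (0.164553 − 0.183178)/0.009136 = -0.018625/0.009136 = -2.039.
Two-sided p-value ≈ 2·Φ(−2.039) = 0.0415, so at α = 0.02 we fail to reject H₀.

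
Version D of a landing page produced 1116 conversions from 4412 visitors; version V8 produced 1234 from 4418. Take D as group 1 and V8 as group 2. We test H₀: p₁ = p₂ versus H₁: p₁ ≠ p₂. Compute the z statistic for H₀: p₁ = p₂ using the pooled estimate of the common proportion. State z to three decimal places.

p̂₁ = 1116/4412 ≈ 0.252947, p̂₂ = 1234/4418 ≈ 0.279312.
Pooled p̂ = (1116+1234)/(4412+4418) = 2350/8830 = 0.266138.
SE = √(p̂(1−p̂)(1/n₁+1/n₂)) = √(0.266138·0.733862·0.000453001) = √(8.84751e-05) = 0.009406.
z = (0.252947 − 0.279312)/0.009406 = -0.026365/0.009406 = -2.803.

z = -2.803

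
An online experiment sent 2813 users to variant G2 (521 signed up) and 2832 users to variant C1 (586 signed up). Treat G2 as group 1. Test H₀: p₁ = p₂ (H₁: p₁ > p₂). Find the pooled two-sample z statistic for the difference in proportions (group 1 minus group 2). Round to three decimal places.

z = -2.054

p̂₁ = 521/2813 = 0.18521, p̂₂ = 586/2832 = 0.20692.
Pooled p̂ = (521+586)/(2813+2832) = 1107/5645 = 0.19610.
SE = √(0.157646 × 0.0007086) = 0.01057.
z = (0.18521 − 0.20692)/0.01057 = -0.02171/0.01057 = -2.054.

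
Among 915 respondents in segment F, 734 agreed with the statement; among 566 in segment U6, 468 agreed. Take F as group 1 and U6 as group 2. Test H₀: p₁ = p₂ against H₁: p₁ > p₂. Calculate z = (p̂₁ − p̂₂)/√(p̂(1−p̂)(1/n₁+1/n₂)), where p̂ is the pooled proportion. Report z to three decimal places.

z = -1.180

p̂₁ = 734/915 ≈ 0.80219, p̂₂ = 468/566 ≈ 0.82686.
Pooled p̂ = (734+468)/(915+566) = 1202/1481 = 0.81161.
SE = √(p̂(1−p̂)(1/n₁+1/n₂)) = √(0.81161·0.18839·0.00285968) = √(0.000437236) = 0.02091.
z = (0.80219 − 0.82686)/0.02091 = -0.02467/0.02091 = -1.180.
p-value = P(Z > -1.180) ≈ 0.8810.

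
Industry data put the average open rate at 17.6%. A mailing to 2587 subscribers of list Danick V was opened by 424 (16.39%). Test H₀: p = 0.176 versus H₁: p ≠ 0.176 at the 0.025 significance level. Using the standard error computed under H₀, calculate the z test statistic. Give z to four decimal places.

z = -1.6166

p̂ = 424/2587 = 0.1638964.
Standard error under H₀: √(0.176×0.824/2587) = 0.0074872.
z = (0.1638964 − 0.176)/0.0074872 = -0.0121036/0.0074872 = -1.6166.
p-value = 2·P(Z > 1.617) ≈ 0.1060, so at α = 0.025 we fail to reject H₀.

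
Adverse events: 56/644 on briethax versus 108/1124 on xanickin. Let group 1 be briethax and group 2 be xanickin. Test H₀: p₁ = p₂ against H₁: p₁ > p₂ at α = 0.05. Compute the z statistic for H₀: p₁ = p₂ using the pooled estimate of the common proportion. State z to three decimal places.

z = -0.637

p̂₁ = 56/644 = 0.08696, p̂₂ = 108/1124 = 0.09609.
Pooled p̂ = (56+108)/(644+1124) = 164/1768 = 0.09276.
SE = √(0.0841557 × 0.00244247) = 0.01434.
z = (0.08696 − 0.09609)/0.01434 = -0.00913/0.01434 = -0.637.
p-value = P(Z > -0.637) ≈ 0.7379, so at α = 0.05 we fail to reject H₀.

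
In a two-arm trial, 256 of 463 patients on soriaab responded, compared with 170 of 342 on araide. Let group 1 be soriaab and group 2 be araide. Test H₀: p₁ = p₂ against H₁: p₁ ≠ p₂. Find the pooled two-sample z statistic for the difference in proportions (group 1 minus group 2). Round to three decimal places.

p̂₁ = 256/463 = 0.55292, p̂₂ = 170/342 = 0.49708.
Pooled p̂ = (256+170)/(463+342) = 426/805 = 0.52919.
SE = √(p̂(1−p̂)(1/n₁+1/n₂)) = √(0.52919·0.47081·0.0050838) = √(0.00126662) = 0.03559.
z = (0.55292 − 0.49708)/0.03559 = 0.05584/0.03559 = 1.569.

z = 1.569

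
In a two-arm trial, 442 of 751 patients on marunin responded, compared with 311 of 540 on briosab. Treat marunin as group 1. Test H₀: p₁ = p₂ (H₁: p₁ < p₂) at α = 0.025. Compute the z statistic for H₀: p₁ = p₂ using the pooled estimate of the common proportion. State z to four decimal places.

z = 0.4538

p̂₁ = 442/751 ≈ 0.588549, p̂₂ = 311/540 ≈ 0.575926.
Pooled p̂ = (442+311)/(751+540) = 753/1291 = 0.583269.
SE = √(0.243066 × 0.00318341) = 0.027817.
z = (0.588549 − 0.575926)/0.027817 = 0.012623/0.027817 = 0.4538.
p-value = P(Z < 0.454) ≈ 0.6750, so at α = 0.025 we fail to reject H₀.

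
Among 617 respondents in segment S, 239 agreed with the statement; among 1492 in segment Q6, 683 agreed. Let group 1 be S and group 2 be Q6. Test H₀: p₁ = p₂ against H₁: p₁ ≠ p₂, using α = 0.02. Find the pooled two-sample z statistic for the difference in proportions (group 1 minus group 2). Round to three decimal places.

z = -2.966

p̂₁ = 239/617 ≈ 0.38736, p̂₂ = 683/1492 ≈ 0.45777.
Pooled p̂ = (239+683)/(617+1492) = 922/2109 = 0.43717.
SE = √(0.246053 × 0.00229099) = 0.02374.
z = (0.38736 − 0.45777)/0.02374 = -0.07041/0.02374 = -2.966.
p-value = 2·P(Z > 2.966) ≈ 0.0030, so at α = 0.02 we reject H₀.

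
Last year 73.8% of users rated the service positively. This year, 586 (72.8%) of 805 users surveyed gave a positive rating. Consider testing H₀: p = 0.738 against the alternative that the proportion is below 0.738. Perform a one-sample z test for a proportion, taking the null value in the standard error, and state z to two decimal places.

z = -0.65

p̂ = 586/805 ≈ 0.7280.
Standard error under H₀: √(0.738×0.262/805) = 0.0155.
z = (0.7280 − 0.738)/0.0155 = -0.0100/0.0155 = -0.65.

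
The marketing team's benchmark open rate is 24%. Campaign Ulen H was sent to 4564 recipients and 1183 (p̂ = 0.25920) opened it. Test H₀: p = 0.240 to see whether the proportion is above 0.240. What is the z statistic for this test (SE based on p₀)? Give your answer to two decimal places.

z = 3.04

p̂ = 1183/4564 = 0.25920.
SE = √(p₀(1−p₀)/n) = √(0.1824/4564) = 0.00632.
z = (0.25920 − 0.24)/0.00632 = 0.01920/0.00632 = 3.04.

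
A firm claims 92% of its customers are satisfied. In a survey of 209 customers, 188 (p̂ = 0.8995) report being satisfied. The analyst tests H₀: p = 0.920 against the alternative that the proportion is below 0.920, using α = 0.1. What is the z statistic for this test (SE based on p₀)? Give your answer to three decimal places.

z = -1.091

p̂ = 188/209 = 0.89952.
Standard error under H₀: √(0.92×0.08/209) = 0.01877.
z = (0.89952 − 0.92)/0.01877 = -0.02048/0.01877 = -1.091.
p-value = P(Z < -1.091) ≈ 0.1376; since p > α = 0.1, fail to reject H₀.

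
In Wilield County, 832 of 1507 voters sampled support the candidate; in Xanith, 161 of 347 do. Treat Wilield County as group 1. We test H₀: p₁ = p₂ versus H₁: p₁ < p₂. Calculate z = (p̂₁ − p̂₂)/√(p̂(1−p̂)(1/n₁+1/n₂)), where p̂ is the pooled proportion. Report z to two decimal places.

z = 2.97

p̂₁ = 832/1507 = 0.5521, p̂₂ = 161/347 = 0.4640.
Pooled p̂ = (832+161)/(1507+347) = 993/1854 = 0.5356.
SE = √(p̂(1−p̂)(1/n₁+1/n₂)) = √(0.5356·0.4644·0.00354541) = √(0.000881861) = 0.0297.
z = (0.5521 − 0.4640)/0.0297 = 0.0881/0.0297 = 2.97.
p-value = P(Z < 2.967) ≈ 0.9985.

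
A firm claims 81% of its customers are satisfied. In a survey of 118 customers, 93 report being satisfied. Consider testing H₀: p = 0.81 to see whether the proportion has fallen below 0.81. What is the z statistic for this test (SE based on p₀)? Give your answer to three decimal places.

z = -0.605

p̂ = 93/118 = 0.78814.
Standard error under H₀: √(0.81×0.19/118) = 0.03611.
z = (0.78814 − 0.81)/0.03611 = -0.02186/0.03611 = -0.605.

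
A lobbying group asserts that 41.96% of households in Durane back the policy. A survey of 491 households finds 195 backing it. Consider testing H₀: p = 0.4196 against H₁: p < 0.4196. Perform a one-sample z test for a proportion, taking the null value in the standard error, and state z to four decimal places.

p̂ = 195/491 ≈ 0.397149.
Standard error under H₀: √(0.4196×0.5804/491) = 0.022271.
z = (0.397149 − 0.4196)/0.022271 = -0.022451/0.022271 = -1.0081.

z = -1.0081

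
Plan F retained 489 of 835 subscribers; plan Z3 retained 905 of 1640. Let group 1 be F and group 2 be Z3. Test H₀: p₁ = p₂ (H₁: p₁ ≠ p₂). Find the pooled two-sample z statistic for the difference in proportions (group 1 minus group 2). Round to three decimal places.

p̂₁ = 489/835 = 0.58563, p̂₂ = 905/1640 = 0.55183.
Pooled p̂ = (489+905)/(835+1640) = 1394/2475 = 0.56323.
SE = √(p̂(1−p̂)(1/n₁+1/n₂)) = √(0.56323·0.43677·0.00180736) = √(0.000444614) = 0.02109.
z = (0.58563 − 0.55183)/0.02109 = 0.03380/0.02109 = 1.603.
Two-sided p-value ≈ 2·Φ(−1.603) = 0.1089.

z = 1.603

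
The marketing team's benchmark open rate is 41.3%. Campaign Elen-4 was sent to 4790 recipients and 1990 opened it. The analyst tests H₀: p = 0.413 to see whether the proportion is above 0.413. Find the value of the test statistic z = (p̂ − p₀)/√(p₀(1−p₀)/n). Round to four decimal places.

p̂ = 1990/4790 ≈ 0.4154489.
SE = √(p₀(1−p₀)/n) = √(0.24243/4790) = 0.0071142.
z = (0.4154489 − 0.413)/0.0071142 = 0.0024489/0.0071142 = 0.3442.
p-value = P(Z > 0.344) ≈ 0.3653.

z = 0.3442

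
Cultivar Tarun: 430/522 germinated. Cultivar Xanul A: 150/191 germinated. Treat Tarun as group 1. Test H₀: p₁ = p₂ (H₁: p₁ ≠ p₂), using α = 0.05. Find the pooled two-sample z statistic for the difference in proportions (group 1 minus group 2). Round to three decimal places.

p̂₁ = 430/522 = 0.82375, p̂₂ = 150/191 = 0.78534.
Pooled p̂ = (430+150)/(522+191) = 580/713 = 0.81346.
SE = √(0.15174 × 0.00715131) = 0.03294.
z = (0.82375 − 0.78534)/0.03294 = 0.03841/0.03294 = 1.166.
Two-sided p-value ≈ 2·Φ(−1.166) = 0.2436. With α = 0.05, fail to reject H₀.

z = 1.166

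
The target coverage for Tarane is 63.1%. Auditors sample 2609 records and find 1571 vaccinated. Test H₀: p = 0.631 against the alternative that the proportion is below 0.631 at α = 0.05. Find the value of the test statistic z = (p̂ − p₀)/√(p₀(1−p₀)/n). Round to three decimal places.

p̂ = 1571/2609 = 0.602146.
Under H₀, SE = √(0.631·0.369/2609) = √(8.92445e-05) = 0.009447.
z = (0.602146 − 0.631)/0.009447 = -0.028854/0.009447 = -3.054.
p-value = P(Z < -3.054) ≈ 0.0011. With α = 0.05, reject H₀.

z = -3.054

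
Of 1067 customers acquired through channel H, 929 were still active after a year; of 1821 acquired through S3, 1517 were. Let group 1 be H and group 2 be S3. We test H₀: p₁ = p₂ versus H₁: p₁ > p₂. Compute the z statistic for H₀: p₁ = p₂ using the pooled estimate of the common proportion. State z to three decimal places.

z = 2.709

p̂₁ = 929/1067 = 0.870665, p̂₂ = 1517/1821 = 0.833059.
Pooled p̂ = (929+1517)/(1067+1821) = 2446/2888 = 0.846953.
SE = √(0.129624 × 0.00148636) = 0.013880.
z = (0.870665 − 0.833059)/0.013880 = 0.037606/0.013880 = 2.709.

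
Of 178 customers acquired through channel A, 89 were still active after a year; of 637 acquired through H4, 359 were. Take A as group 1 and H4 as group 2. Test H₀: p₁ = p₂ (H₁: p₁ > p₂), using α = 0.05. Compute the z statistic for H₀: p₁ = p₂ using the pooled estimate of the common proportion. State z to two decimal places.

z = -1.51

p̂₁ = 89/178 = 0.5000, p̂₂ = 359/637 = 0.5636.
Pooled p̂ = (89+359)/(178+637) = 448/815 = 0.5497.
SE = √(p̂(1−p̂)(1/n₁+1/n₂)) = √(0.5497·0.4503·0.00718784) = √(0.00177921) = 0.0422.
z = (0.5000 − 0.5636)/0.0422 = -0.0636/0.0422 = -1.51.
p-value = P(Z > -1.507) ≈ 0.9341; since p > α = 0.05, fail to reject H₀.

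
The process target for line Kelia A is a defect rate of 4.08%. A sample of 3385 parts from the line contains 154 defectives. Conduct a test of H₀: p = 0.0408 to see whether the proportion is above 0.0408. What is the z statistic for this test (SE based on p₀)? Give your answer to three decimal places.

p̂ = 154/3385 ≈ 0.045495.
Standard error under H₀: √(0.0408×0.9592/3385) = 0.003400.
z = (0.045495 − 0.0408)/0.003400 = 0.004695/0.003400 = 1.381.

z = 1.381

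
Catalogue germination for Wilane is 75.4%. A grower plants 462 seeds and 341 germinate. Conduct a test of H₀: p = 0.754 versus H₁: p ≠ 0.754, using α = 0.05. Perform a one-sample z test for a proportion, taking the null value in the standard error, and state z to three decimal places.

p̂ = 341/462 = 0.738095.
SE = √(p₀(1−p₀)/n) = √(0.18548/462) = 0.020037.
z = (0.738095 − 0.754)/0.020037 = -0.015905/0.020037 = -0.794.
Two-sided p-value ≈ 2·Φ(−0.794) = 0.4273, so at α = 0.05 we fail to reject H₀.

z = -0.794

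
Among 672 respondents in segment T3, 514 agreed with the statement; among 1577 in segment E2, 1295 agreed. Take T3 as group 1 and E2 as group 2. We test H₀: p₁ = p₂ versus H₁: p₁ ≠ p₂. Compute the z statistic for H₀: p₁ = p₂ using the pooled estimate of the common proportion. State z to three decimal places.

p̂₁ = 514/672 ≈ 0.764881, p̂₂ = 1295/1577 ≈ 0.821179.
Pooled p̂ = (514+1295)/(672+1577) = 1809/2249 = 0.804357.
SE = √(0.157367 × 0.00212221) = 0.018275.
z = (0.764881 − 0.821179)/0.018275 = -0.056298/0.018275 = -3.081.

z = -3.081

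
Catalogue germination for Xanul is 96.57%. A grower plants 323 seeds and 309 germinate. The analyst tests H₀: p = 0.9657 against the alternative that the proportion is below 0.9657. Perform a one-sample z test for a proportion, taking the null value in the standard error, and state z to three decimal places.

z = -0.893

p̂ = 309/323 ≈ 0.956656.
Standard error under H₀: √(0.9657×0.0343/323) = 0.010127.
z = (0.956656 − 0.9657)/0.010127 = -0.009044/0.010127 = -0.893.
p-value = P(Z < -0.893) ≈ 0.1859.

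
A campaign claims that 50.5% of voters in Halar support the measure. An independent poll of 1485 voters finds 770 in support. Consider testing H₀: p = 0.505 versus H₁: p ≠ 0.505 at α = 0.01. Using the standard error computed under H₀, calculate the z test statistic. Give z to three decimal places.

z = 1.042

p̂ = 770/1485 ≈ 0.51852.
SE = √(p₀(1−p₀)/n) = √(0.24998/1485) = 0.01297.
z = (0.51852 − 0.505)/0.01297 = 0.01352/0.01297 = 1.042.
Two-sided p-value ≈ 2·Φ(−1.042) = 0.2974; since p > α = 0.01, fail to reject H₀.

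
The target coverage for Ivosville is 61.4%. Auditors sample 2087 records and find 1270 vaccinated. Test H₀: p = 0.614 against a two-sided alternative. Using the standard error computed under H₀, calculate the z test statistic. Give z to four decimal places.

z = -0.5134

p̂ = 1270/2087 ≈ 0.608529.
SE = √(p₀(1−p₀)/n) = √(0.237/2087) = 0.010657.
z = (0.608529 − 0.614)/0.010657 = -0.005471/0.010657 = -0.5134.
p-value = 2·P(Z > 0.513) ≈ 0.6077.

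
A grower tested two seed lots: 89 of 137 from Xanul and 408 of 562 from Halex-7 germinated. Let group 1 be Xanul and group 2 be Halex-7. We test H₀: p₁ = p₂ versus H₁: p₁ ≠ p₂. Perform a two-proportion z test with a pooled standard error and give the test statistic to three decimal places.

p̂₁ = 89/137 = 0.64964, p̂₂ = 408/562 = 0.72598.
Pooled p̂ = (89+408)/(137+562) = 497/699 = 0.71102.
SE = √(0.205472 × 0.00907863) = 0.04319.
z = (0.64964 − 0.72598)/0.04319 = -0.07634/0.04319 = -1.768.

z = -1.768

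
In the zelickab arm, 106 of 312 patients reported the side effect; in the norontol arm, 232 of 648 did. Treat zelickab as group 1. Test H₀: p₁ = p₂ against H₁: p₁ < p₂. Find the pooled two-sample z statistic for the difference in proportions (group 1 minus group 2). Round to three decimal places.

z = -0.555

p̂₁ = 106/312 ≈ 0.33974, p̂₂ = 232/648 ≈ 0.35802.
Pooled p̂ = (106+232)/(312+648) = 338/960 = 0.35208.
SE = √(p̂(1−p̂)(1/n₁+1/n₂)) = √(0.35208·0.64792·0.00474834) = √(0.00108319) = 0.03291.
z = (0.33974 − 0.35802)/0.03291 = -0.01828/0.03291 = -0.555.
p-value = P(Z < -0.555) ≈ 0.2893.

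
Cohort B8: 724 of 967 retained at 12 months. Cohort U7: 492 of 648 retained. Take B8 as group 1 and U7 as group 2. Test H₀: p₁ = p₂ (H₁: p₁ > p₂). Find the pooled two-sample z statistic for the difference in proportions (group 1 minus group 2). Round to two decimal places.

p̂₁ = 724/967 = 0.7487, p̂₂ = 492/648 = 0.7593.
Pooled p̂ = (724+492)/(967+648) = 1216/1615 = 0.7529.
SE = √(p̂(1−p̂)(1/n₁+1/n₂)) = √(0.7529·0.2471·0.00257734) = √(0.000479438) = 0.0219.
z = (0.7487 − 0.7593)/0.0219 = -0.0106/0.0219 = -0.48.
p-value = P(Z > -0.482) ≈ 0.6851.

z = -0.48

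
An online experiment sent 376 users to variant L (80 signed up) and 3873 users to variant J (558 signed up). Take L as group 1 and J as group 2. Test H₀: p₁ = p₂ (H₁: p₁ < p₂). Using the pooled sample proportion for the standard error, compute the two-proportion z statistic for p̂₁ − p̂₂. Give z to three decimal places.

p̂₁ = 80/376 ≈ 0.21277, p̂₂ = 558/3873 ≈ 0.14407.
Pooled p̂ = (80+558)/(376+3873) = 638/4249 = 0.15015.
SE = √(p̂(1−p̂)(1/n₁+1/n₂)) = √(0.15015·0.84985·0.00291777) = √(0.000372328) = 0.01930.
z = (0.21277 − 0.14407)/0.01930 = 0.06870/0.01930 = 3.560.
p-value = P(Z < 3.560) ≈ 0.9998.

z = 3.560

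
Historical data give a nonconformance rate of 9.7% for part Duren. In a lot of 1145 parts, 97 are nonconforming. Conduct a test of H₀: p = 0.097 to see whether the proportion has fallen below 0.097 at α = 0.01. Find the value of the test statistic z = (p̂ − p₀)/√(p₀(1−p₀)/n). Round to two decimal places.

z = -1.40

p̂ = 97/1145 ≈ 0.08472.
Under H₀, SE = √(0.097·0.903/1145) = √(7.64987e-05) = 0.00875.
z = (0.08472 − 0.097)/0.00875 = -0.01228/0.00875 = -1.40.
p-value = P(Z < -1.404) ≈ 0.0801; since p > α = 0.01, fail to reject H₀.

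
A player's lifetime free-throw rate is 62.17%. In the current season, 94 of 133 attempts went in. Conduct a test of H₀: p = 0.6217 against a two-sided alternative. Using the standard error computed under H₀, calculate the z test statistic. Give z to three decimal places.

p̂ = 94/133 = 0.70677.
Under H₀, SE = √(0.6217·0.3783/133) = √(0.00176834) = 0.04205.
z = (0.70677 − 0.6217)/0.04205 = 0.08507/0.04205 = 2.023.

z = 2.023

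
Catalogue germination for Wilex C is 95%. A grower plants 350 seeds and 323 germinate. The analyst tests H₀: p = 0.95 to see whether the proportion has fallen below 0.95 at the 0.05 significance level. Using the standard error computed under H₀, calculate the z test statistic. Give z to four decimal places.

z = -2.3299

p̂ = 323/350 ≈ 0.922857.
Standard error under H₀: √(0.95×0.05/350) = 0.011650.
z = (0.922857 − 0.95)/0.011650 = -0.027143/0.011650 = -2.3299.
p-value = P(Z < -2.330) ≈ 0.0099. With α = 0.05, reject H₀.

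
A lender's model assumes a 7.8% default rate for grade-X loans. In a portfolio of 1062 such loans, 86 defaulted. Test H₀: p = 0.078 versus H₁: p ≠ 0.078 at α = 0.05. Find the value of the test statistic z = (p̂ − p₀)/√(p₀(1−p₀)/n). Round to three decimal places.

z = 0.362

p̂ = 86/1062 = 0.08098.
Under H₀, SE = √(0.078·0.922/1062) = √(6.77175e-05) = 0.00823.
z = (0.08098 − 0.078)/0.00823 = 0.00298/0.00823 = 0.362.
p-value = 2·P(Z > 0.362) ≈ 0.7173. With α = 0.05, fail to reject H₀.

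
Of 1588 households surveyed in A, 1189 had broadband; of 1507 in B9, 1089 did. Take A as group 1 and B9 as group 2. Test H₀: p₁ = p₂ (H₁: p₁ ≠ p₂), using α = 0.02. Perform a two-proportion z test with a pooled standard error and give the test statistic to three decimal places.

z = 1.647

p̂₁ = 1189/1588 ≈ 0.74874, p̂₂ = 1089/1507 ≈ 0.72263.
Pooled p̂ = (1189+1089)/(1588+1507) = 2278/3095 = 0.73603.
SE = √(0.194292 × 0.00129329) = 0.01585.
z = (0.74874 − 0.72263)/0.01585 = 0.02611/0.01585 = 1.647.
Two-sided p-value ≈ 2·Φ(−1.647) = 0.0995; since p > α = 0.02, fail to reject H₀.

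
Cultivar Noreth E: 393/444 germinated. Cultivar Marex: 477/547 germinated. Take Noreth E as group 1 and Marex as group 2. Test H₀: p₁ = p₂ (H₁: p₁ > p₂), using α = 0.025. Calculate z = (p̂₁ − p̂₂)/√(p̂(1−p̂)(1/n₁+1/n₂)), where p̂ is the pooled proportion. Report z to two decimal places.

z = 0.63

p̂₁ = 393/444 = 0.8851, p̂₂ = 477/547 = 0.8720.
Pooled p̂ = (393+477)/(444+547) = 870/991 = 0.8779.
SE = √(p̂(1−p̂)(1/n₁+1/n₂)) = √(0.8779·0.1221·0.00408041) = √(0.000437382) = 0.0209.
z = (0.8851 − 0.8720)/0.0209 = 0.0131/0.0209 = 0.63.
p-value = P(Z > 0.627) ≈ 0.2654; since p > α = 0.025, fail to reject H₀.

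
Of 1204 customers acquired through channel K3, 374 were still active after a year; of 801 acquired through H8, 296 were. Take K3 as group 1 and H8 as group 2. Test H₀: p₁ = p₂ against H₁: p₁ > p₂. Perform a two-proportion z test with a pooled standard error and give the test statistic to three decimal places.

z = -2.739

p̂₁ = 374/1204 = 0.31063, p̂₂ = 296/801 = 0.36954.
Pooled p̂ = (374+296)/(1204+801) = 670/2005 = 0.33416.
SE = √(p̂(1−p̂)(1/n₁+1/n₂)) = √(0.33416·0.66584·0.002079) = √(0.000462576) = 0.02151.
z = (0.31063 − 0.36954)/0.02151 = -0.05891/0.02151 = -2.739.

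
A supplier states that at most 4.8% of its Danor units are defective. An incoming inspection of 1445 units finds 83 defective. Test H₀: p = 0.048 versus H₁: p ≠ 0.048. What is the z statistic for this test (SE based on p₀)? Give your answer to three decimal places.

p̂ = 83/1445 = 0.057439.
Standard error under H₀: √(0.048×0.952/1445) = 0.005623.
z = (0.057439 − 0.048)/0.005623 = 0.009439/0.005623 = 1.679.

z = 1.679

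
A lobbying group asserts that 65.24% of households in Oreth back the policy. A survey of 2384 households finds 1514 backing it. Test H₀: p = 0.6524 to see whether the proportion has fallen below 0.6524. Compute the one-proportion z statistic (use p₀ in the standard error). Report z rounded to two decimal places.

z = -1.78

p̂ = 1514/2384 = 0.63507.
SE = √(p₀(1−p₀)/n) = √(0.22677/2384) = 0.00975.
z = (0.63507 − 0.6524)/0.00975 = -0.01733/0.00975 = -1.78.
p-value = P(Z < -1.777) ≈ 0.0378.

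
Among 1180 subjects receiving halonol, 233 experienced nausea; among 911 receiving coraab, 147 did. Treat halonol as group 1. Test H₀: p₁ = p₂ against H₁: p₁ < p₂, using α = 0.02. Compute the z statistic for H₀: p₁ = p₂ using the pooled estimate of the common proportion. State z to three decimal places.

p̂₁ = 233/1180 ≈ 0.19746, p̂₂ = 147/911 ≈ 0.16136.
Pooled p̂ = (233+147)/(1180+911) = 380/2091 = 0.18173.
SE = √(0.148705 × 0.00194515) = 0.01701.
z = (0.19746 − 0.16136)/0.01701 = 0.03610/0.01701 = 2.122.
p-value = P(Z < 2.122) ≈ 0.9831. With α = 0.02, fail to reject H₀.

z = 2.122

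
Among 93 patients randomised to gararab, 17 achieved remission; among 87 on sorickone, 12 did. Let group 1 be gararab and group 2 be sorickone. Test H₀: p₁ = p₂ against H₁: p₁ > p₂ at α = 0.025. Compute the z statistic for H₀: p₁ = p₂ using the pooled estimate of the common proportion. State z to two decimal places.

p̂₁ = 17/93 = 0.1828, p̂₂ = 12/87 = 0.1379.
Pooled p̂ = (17+12)/(93+87) = 29/180 = 0.1611.
SE = √(0.135154 × 0.0222469) = 0.0548.
z = (0.1828 − 0.1379)/0.0548 = 0.0449/0.0548 = 0.82.
p-value = P(Z > 0.818) ≈ 0.2066. With α = 0.025, fail to reject H₀.

z = 0.82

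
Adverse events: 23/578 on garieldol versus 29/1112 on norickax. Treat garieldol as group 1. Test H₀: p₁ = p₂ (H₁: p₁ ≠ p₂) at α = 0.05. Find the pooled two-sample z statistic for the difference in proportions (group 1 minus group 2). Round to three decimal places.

p̂₁ = 23/578 = 0.039792, p̂₂ = 29/1112 = 0.026079.
Pooled p̂ = (23+29)/(578+1112) = 52/1690 = 0.030769.
SE = √(0.0298225 × 0.00262938) = 0.008855.
z = (0.039792 − 0.026079)/0.008855 = 0.013713/0.008855 = 1.549.
p-value = 2·P(Z > 1.549) ≈ 0.1215; since p > α = 0.05, fail to reject H₀.

z = 1.549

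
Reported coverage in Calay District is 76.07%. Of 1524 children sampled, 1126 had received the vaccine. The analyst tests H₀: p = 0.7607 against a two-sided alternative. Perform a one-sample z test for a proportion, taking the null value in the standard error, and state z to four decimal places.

p̂ = 1126/1524 = 0.738845.
Under H₀, SE = √(0.7607·0.2393/1524) = √(0.000119446) = 0.010929.
z = (0.738845 − 0.7607)/0.010929 = -0.021855/0.010929 = -1.9997.
Two-sided p-value ≈ 2·Φ(−2.000) = 0.0455.

z = -1.9997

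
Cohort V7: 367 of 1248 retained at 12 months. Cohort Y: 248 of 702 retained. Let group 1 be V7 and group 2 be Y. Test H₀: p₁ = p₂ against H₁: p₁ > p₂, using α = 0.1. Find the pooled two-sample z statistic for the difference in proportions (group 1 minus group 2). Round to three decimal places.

z = -2.701

p̂₁ = 367/1248 ≈ 0.29407, p̂₂ = 248/702 ≈ 0.35328.
Pooled p̂ = (367+248)/(1248+702) = 615/1950 = 0.31538.
SE = √(p̂(1−p̂)(1/n₁+1/n₂)) = √(0.31538·0.68462·0.00222578) = √(0.000480585) = 0.02192.
z = (0.29407 − 0.35328)/0.02192 = -0.05921/0.02192 = -2.701.
p-value = P(Z > -2.701) ≈ 0.9965, so at α = 0.1 we fail to reject H₀.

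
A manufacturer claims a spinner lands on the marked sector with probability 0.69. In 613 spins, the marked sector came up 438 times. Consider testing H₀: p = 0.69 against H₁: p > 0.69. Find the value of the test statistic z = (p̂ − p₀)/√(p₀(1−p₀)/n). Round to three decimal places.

z = 1.313

p̂ = 438/613 ≈ 0.71452.
SE = √(p₀(1−p₀)/n) = √(0.2139/613) = 0.01868.
z = (0.71452 − 0.69)/0.01868 = 0.02452/0.01868 = 1.313.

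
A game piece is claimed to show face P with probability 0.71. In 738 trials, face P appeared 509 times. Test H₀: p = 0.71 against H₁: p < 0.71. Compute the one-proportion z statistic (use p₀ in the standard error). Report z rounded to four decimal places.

p̂ = 509/738 ≈ 0.689702.
SE = √(p₀(1−p₀)/n) = √(0.2059/738) = 0.016703.
z = (0.689702 − 0.71)/0.016703 = -0.020298/0.016703 = -1.2152.

z = -1.2152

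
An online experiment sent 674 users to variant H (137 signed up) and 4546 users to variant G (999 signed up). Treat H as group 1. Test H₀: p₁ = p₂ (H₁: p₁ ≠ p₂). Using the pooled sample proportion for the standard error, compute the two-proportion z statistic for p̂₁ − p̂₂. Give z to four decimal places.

p̂₁ = 137/674 ≈ 0.203264, p̂₂ = 999/4546 ≈ 0.219754.
Pooled p̂ = (137+999)/(674+4546) = 1136/5220 = 0.217625.
SE = √(p̂(1−p̂)(1/n₁+1/n₂)) = √(0.217625·0.782375·0.00170365) = √(0.000290071) = 0.017031.
z = (0.203264 − 0.219754)/0.017031 = -0.016490/0.017031 = -0.9682.

z = -0.9682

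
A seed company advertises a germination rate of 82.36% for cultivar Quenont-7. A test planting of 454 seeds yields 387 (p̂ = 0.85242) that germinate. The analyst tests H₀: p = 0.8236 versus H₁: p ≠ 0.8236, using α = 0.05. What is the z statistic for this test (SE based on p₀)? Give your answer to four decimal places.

p̂ = 387/454 = 0.852423.
Under H₀, SE = √(0.8236·0.1764/454) = √(0.000320007) = 0.017889.
z = (0.852423 − 0.8236)/0.017889 = 0.028823/0.017889 = 1.6112.
Two-sided p-value ≈ 2·Φ(−1.611) = 0.1071, so at α = 0.05 we fail to reject H₀.

z = 1.6112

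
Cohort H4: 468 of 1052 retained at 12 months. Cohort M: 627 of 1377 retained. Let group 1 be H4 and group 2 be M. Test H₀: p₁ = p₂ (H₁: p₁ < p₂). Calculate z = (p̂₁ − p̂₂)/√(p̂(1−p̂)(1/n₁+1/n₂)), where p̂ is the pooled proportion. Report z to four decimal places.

p̂₁ = 468/1052 = 0.444867, p̂₂ = 627/1377 = 0.455338.
Pooled p̂ = (468+627)/(1052+1377) = 1095/2429 = 0.450803.
SE = √(0.24758 × 0.00167679) = 0.020375.
z = (0.444867 − 0.455338)/0.020375 = -0.010471/0.020375 = -0.5139.
p-value = P(Z < -0.514) ≈ 0.3037.

z = -0.5139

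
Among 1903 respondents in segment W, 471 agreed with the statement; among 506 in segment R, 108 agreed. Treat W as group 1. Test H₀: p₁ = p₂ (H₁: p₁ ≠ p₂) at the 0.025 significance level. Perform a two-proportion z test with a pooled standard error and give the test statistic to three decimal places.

z = 1.594

p̂₁ = 471/1903 = 0.24750, p̂₂ = 108/506 = 0.21344.
Pooled p̂ = (471+108)/(1903+506) = 579/2409 = 0.24035.
SE = √(0.182581 × 0.00250177) = 0.02137.
z = (0.24750 − 0.21344)/0.02137 = 0.03406/0.02137 = 1.594.
Two-sided p-value ≈ 2·Φ(−1.594) = 0.1110. With α = 0.025, fail to reject H₀.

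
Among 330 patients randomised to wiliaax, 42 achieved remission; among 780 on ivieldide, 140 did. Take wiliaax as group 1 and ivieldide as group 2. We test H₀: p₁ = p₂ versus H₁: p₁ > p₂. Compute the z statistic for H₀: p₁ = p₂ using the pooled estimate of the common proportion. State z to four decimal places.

z = -2.1476

p̂₁ = 42/330 ≈ 0.127273, p̂₂ = 140/780 ≈ 0.179487.
Pooled p̂ = (42+140)/(330+780) = 182/1110 = 0.163964.
SE = √(0.13708 × 0.00431235) = 0.024313.
z = (0.127273 − 0.179487)/0.024313 = -0.052214/0.024313 = -2.1476.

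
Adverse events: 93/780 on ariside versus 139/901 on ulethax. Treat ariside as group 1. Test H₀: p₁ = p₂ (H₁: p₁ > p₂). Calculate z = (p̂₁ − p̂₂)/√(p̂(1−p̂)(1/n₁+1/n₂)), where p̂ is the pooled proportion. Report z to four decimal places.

z = -2.0773

p̂₁ = 93/780 ≈ 0.119231, p̂₂ = 139/901 ≈ 0.154273.
Pooled p̂ = (93+139)/(780+901) = 232/1681 = 0.138013.
SE = √(0.118965 × 0.00239193) = 0.016869.
z = (0.119231 − 0.154273)/0.016869 = -0.035042/0.016869 = -2.0773.
p-value = P(Z > -2.077) ≈ 0.9811.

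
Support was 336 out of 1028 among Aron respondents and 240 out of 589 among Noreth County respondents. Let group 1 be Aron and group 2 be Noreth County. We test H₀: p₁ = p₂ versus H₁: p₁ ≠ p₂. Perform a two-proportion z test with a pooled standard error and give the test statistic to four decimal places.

z = -3.2578

p̂₁ = 336/1028 ≈ 0.326848, p̂₂ = 240/589 ≈ 0.407470.
Pooled p̂ = (336+240)/(1028+589) = 576/1617 = 0.356215.
SE = √(p̂(1−p̂)(1/n₁+1/n₂)) = √(0.356215·0.643785·0.00267056) = √(0.000612428) = 0.024747.
z = (0.326848 − 0.407470)/0.024747 = -0.080622/0.024747 = -3.2578.
Two-sided p-value ≈ 2·Φ(−3.258) = 0.0011.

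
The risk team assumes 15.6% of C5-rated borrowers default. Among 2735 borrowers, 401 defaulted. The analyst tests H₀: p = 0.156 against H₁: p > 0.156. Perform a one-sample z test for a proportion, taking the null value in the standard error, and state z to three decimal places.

z = -1.352

p̂ = 401/2735 = 0.14662.
Under H₀, SE = √(0.156·0.844/2735) = √(4.81404e-05) = 0.00694.
z = (0.14662 − 0.156)/0.00694 = -0.00938/0.00694 = -1.352.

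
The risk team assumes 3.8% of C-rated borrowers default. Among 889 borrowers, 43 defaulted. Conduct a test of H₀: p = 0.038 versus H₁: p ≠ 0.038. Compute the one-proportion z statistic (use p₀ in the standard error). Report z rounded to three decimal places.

p̂ = 43/889 ≈ 0.048369.
Standard error under H₀: √(0.038×0.962/889) = 0.006413.
z = (0.048369 − 0.038)/0.006413 = 0.010369/0.006413 = 1.617.
Two-sided p-value ≈ 2·Φ(−1.617) = 0.1059.

z = 1.617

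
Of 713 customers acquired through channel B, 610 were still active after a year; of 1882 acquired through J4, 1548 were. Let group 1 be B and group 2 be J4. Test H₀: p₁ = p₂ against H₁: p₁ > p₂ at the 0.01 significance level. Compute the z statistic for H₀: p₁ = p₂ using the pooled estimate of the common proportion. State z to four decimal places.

z = 2.0059

p̂₁ = 610/713 ≈ 0.855540, p̂₂ = 1548/1882 ≈ 0.822529.
Pooled p̂ = (610+1548)/(713+1882) = 2158/2595 = 0.831599.
SE = √(p̂(1−p̂)(1/n₁+1/n₂)) = √(0.831599·0.168401·0.00193387) = √(0.000270824) = 0.016457.
z = (0.855540 − 0.822529)/0.016457 = 0.033011/0.016457 = 2.0059.
p-value = P(Z > 2.006) ≈ 0.0224, so at α = 0.01 we fail to reject H₀.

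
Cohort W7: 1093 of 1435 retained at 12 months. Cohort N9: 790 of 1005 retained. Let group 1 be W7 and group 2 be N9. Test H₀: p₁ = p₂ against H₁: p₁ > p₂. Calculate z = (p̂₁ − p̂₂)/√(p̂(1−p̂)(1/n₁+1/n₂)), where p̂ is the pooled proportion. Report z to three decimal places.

z = -1.413

p̂₁ = 1093/1435 = 0.761672, p̂₂ = 790/1005 = 0.786070.
Pooled p̂ = (1093+790)/(1435+1005) = 1883/2440 = 0.771721.
SE = √(p̂(1−p̂)(1/n₁+1/n₂)) = √(0.771721·0.228279·0.00169189) = √(0.000298056) = 0.017264.
z = (0.761672 − 0.786070)/0.017264 = -0.024398/0.017264 = -1.413.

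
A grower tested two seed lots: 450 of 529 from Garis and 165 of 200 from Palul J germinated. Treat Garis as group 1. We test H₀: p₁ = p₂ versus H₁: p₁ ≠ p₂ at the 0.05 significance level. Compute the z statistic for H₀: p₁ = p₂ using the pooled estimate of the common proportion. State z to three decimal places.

p̂₁ = 450/529 ≈ 0.85066, p̂₂ = 165/200 ≈ 0.82500.
Pooled p̂ = (450+165)/(529+200) = 615/729 = 0.84362.
SE = √(0.131924 × 0.00689036) = 0.03015.
z = (0.85066 − 0.82500)/0.03015 = 0.02566/0.03015 = 0.851.
p-value = 2·P(Z > 0.851) ≈ 0.3947. With α = 0.05, fail to reject H₀.

z = 0.851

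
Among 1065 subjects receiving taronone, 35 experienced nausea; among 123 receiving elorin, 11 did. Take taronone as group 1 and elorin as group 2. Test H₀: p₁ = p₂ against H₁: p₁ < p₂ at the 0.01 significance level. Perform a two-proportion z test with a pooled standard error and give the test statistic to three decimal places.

z = -3.079

p̂₁ = 35/1065 ≈ 0.03286, p̂₂ = 11/123 ≈ 0.08943.
Pooled p̂ = (35+11)/(1065+123) = 46/1188 = 0.03872.
SE = √(p̂(1−p̂)(1/n₁+1/n₂)) = √(0.03872·0.96128·0.00906905) = √(0.000337561) = 0.01837.
z = (0.03286 − 0.08943)/0.01837 = -0.05657/0.01837 = -3.079.
p-value = P(Z < -3.079) ≈ 0.0010, so at α = 0.01 we reject H₀.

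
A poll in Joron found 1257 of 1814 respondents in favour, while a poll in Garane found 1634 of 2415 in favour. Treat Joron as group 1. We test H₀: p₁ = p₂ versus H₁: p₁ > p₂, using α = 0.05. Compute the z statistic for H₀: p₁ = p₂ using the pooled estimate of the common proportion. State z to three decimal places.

p̂₁ = 1257/1814 = 0.69294, p̂₂ = 1634/2415 = 0.67660.
Pooled p̂ = (1257+1634)/(1814+2415) = 2891/4229 = 0.68361.
SE = √(p̂(1−p̂)(1/n₁+1/n₂)) = √(0.68361·0.31639·0.000965347) = √(0.000208791) = 0.01445.
z = (0.69294 − 0.67660)/0.01445 = 0.01634/0.01445 = 1.131.
p-value = P(Z > 1.131) ≈ 0.1291. With α = 0.05, fail to reject H₀.

z = 1.131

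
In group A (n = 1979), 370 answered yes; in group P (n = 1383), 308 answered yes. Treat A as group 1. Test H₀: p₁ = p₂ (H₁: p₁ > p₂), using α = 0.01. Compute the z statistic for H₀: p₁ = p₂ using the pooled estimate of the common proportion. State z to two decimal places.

z = -2.54

p̂₁ = 370/1979 ≈ 0.18696, p̂₂ = 308/1383 ≈ 0.22270.
Pooled p̂ = (370+308)/(1979+1383) = 678/3362 = 0.20167.
SE = √(p̂(1−p̂)(1/n₁+1/n₂)) = √(0.20167·0.79833·0.00122837) = √(0.000197764) = 0.01406.
z = (0.18696 − 0.22270)/0.01406 = -0.03574/0.01406 = -2.54.
p-value = P(Z > -2.542) ≈ 0.9945; since p > α = 0.01, fail to reject H₀.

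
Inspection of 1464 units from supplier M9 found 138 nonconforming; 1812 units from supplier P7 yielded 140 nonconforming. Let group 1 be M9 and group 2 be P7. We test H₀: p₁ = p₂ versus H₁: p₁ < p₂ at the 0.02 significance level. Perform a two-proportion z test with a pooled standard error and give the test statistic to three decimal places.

z = 1.736

p̂₁ = 138/1464 = 0.09426, p̂₂ = 140/1812 = 0.07726.
Pooled p̂ = (138+140)/(1464+1812) = 278/3276 = 0.08486.
SE = √(p̂(1−p̂)(1/n₁+1/n₂)) = √(0.08486·0.91514·0.00123494) = √(9.59032e-05) = 0.00979.
z = (0.09426 − 0.07726)/0.00979 = 0.01700/0.00979 = 1.736.
p-value = P(Z < 1.736) ≈ 0.9587; since p > α = 0.02, fail to reject H₀.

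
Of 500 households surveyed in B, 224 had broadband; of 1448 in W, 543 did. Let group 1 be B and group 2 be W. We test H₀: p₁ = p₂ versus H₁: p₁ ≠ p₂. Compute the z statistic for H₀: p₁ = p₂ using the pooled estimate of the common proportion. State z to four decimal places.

p̂₁ = 224/500 = 0.448000, p̂₂ = 543/1448 = 0.375000.
Pooled p̂ = (224+543)/(500+1448) = 767/1948 = 0.393737.
SE = √(0.238708 × 0.00269061) = 0.025343.
z = (0.448000 − 0.375000)/0.025343 = 0.073000/0.025343 = 2.8805.

z = 2.8805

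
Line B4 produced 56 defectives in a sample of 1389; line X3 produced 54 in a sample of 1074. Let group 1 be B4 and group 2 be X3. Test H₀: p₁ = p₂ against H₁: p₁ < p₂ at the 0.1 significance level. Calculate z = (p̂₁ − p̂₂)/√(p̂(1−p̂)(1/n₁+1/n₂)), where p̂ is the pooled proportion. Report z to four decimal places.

p̂₁ = 56/1389 ≈ 0.0403168, p̂₂ = 54/1074 ≈ 0.0502793.
Pooled p̂ = (56+54)/(1389+1074) = 110/2463 = 0.0446610.
SE = √(0.0426664 × 0.00165104) = 0.0083931.
z = (0.0403168 − 0.0502793)/0.0083931 = -0.0099625/0.0083931 = -1.1870.
p-value = P(Z < -1.187) ≈ 0.1176. With α = 0.1, fail to reject H₀.

z = -1.1870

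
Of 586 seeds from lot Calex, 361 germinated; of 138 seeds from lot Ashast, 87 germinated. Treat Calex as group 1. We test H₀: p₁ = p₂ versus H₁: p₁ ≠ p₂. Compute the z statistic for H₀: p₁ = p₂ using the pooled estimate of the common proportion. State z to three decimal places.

p̂₁ = 361/586 ≈ 0.61604, p̂₂ = 87/138 ≈ 0.63043.
Pooled p̂ = (361+87)/(586+138) = 448/724 = 0.61878.
SE = √(0.23589 × 0.00895286) = 0.04596.
z = (0.61604 − 0.63043)/0.04596 = -0.01439/0.04596 = -0.313.
p-value = 2·P(Z > 0.313) ≈ 0.7541.

z = -0.313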